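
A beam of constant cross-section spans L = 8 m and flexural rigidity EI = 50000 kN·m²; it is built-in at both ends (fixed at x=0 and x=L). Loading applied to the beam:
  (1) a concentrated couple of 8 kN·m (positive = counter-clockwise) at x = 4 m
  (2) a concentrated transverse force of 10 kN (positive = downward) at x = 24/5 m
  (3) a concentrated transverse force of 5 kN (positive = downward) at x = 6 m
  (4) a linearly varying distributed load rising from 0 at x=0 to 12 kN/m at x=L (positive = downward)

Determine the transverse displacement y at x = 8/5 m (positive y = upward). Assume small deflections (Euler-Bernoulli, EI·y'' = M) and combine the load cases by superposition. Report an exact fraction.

Load 1 — applied couple M₀=8 kN·m at a=4 m (b=L-a=4):
  y_1 = (R_Ax³/6 - M_Ax²/2)/EI  [x≤a] with R_A=3/2, M_A=2 = ((3/2)·(8/5)³/6 - 2·(8/5)²/2)/50000 = -12/390625 m
Load 2 — point force P=10 kN at a=24/5 m (b=L-a=16/5):
  y_2 = -Pb²x²(3aL-(3a+b)x)/(6L³EI)  [x≤a] = -10·(16/5)²·(8/5)²·(3·(24/5)·8-(3·(24/5)+(16/5))·(8/5))/(6·8³·50000) = -4352/29296875 m
Load 3 — point force P=5 kN at a=6 m (b=L-a=2):
  y_3 = -Pb²x²(3aL-(3a+b)x)/(6L³EI)  [x≤a] = -5·2²·(8/5)²·(3·6·8-(3·6+2)·(8/5))/(6·8³·50000) = -7/187500 m
Load 4 — triangular load w₀=12 kN/m (0→w₀ over full span):
  y_4 = -w₀x²(L-x)²(x+2L)/(120LEI) = -12·(8/5)²·(8-(8/5))²·((8/5)+2·8)/(120·8·50000) = -22528/48828125 m
Superposition: y = Σ y_i = -132417/195312500 m ≈ -0.000678 m

y(8/5) = -132417/195312500 m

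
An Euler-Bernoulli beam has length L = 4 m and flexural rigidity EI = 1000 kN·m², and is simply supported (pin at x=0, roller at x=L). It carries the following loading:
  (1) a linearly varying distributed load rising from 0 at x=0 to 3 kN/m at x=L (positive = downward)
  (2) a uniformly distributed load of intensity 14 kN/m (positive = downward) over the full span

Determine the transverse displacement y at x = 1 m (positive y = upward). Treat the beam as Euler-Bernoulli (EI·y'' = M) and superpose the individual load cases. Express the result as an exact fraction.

y(1) = -1173/32000 m

Load 1 — triangular load w₀=3 kN/m (0→w₀ over full span):
  y_1 = -w₀x(7L⁴-10L²x²+3x⁴)/(360LEI) = -3·1·(7·4⁴-10·4²·1²+3·1⁴)/(360·4·1000) = -109/32000 m
Load 2 — uniform load w=14 kN/m over full span:
  y_2 = -wx(L³-2Lx²+x³)/(24EI) = -14·1·(4³-2·4·1²+1³)/(24·1000) = -133/4000 m
Superposition: y = Σ y_i = -1173/32000 m ≈ -0.036656 m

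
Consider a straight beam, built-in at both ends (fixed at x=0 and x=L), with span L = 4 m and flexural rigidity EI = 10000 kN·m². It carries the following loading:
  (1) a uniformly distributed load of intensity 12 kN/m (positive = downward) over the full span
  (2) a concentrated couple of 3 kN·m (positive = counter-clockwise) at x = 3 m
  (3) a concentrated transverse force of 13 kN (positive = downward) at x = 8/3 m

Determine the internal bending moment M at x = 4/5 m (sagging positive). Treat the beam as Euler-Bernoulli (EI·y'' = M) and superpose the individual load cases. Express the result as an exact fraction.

Load 1 — uniform load w=12 kN/m over full span:
  M_1 = wLx/2 - wL²/12 - wx²/2 = 12·4·(4/5)/2 - 12·4²/12 - 12·(4/5)²/2 = -16/25 kN·m
Load 2 — applied couple M₀=3 kN·m at a=3 m (b=L-a=1):
  M_2 = R_Ax - M_A  [x≤a] with R_A=27/32, M_A=15/16 = (27/32)·(4/5) - (15/16) = -21/80 kN·m
Load 3 — point force P=13 kN at a=8/3 m (b=L-a=4/3):
  M_3 = Pb²(3a+b)x/L³ - Pab²/L²  [x≤a] = 13·(4/3)²·(3·(8/3)+(4/3))·(4/5)/4³ - 13·(8/3)·(4/3)²/4² = -52/45 kN·m
Superposition: M = Σ M_i = -7409/3600 kN·m ≈ -2.058056 kN·m

M(4/5) = -7409/3600 kN·m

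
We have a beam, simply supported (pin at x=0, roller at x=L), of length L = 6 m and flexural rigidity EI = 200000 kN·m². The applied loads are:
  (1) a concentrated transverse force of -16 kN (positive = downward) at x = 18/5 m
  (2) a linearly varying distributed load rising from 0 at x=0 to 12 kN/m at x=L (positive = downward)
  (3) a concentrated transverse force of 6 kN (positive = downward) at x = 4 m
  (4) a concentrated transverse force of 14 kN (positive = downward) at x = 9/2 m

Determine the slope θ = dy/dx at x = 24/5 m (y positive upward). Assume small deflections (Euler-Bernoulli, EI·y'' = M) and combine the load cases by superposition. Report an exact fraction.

θ(24/5) = 1323211/6000000000 rad

Load 1 — point force P=-16 kN at a=18/5 m (b=L-a=12/5):
  θ_1 = -Pa(2L²-6Lx+3x²+a²)/(6LEI)  [x>a] = -(-16)·(18/5)·(2·6²-6·6·(24/5)+3·(24/5)²+(18/5)²)/(6·6·200000) = -117/781250 rad
Load 2 — triangular load w₀=12 kN/m (0→w₀ over full span):
  θ_2 = -w₀(7L⁴-30L²x²+15x⁴)/(360LEI) = -12·(7·6⁴-30·6²·(24/5)²+15·(24/5)⁴)/(360·6·200000) = 6813/31250000 rad
Load 3 — point force P=6 kN at a=4 m (b=L-a=2):
  θ_3 = -Pa(2L²-6Lx+3x²+a²)/(6LEI)  [x>a] = -6·4·(2·6²-6·6·(24/5)+3·(24/5)²+4²)/(6·6·200000) = 49/937500 rad
Load 4 — point force P=14 kN at a=9/2 m (b=L-a=3/2):
  θ_4 = -Pa(2L²-6Lx+3x²+a²)/(6LEI)  [x>a] = -14·(9/2)·(2·6²-6·6·(24/5)+3·(24/5)²+(9/2)²)/(6·6·200000) = 8001/80000000 rad
Superposition: θ = Σ θ_i = 1323211/6000000000 rad ≈ 0.000221 rad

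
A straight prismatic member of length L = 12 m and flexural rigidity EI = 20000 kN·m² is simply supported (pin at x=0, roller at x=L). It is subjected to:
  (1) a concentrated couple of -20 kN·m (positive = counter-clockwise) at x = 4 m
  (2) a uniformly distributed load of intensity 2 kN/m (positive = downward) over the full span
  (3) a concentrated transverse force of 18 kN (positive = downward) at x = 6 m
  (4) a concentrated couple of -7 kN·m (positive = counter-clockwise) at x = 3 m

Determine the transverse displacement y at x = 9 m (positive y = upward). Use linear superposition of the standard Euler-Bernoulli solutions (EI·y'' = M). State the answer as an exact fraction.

Load 1 — applied couple M₀=-20 kN·m at a=4 m (b=L-a=8):
  y_1 = (M₀x³/(6L)-M₀(x-a)²/2+C₁x)/EI  [x>a] with C₁=M₀(3b²-L²)/(6L)=-40/3 = ((-20)·9³/(6·12)-(-20)·(9-4)²/2+(-40/3)·9)/20000 = -29/8000 m
Load 2 — uniform load w=2 kN/m over full span:
  y_2 = -wx(L³-2Lx²+x³)/(24EI) = -2·9·(12³-2·12·9²+9³)/(24·20000) = -1539/80000 m
Load 3 — point force P=18 kN at a=6 m (b=L-a=6):
  y_3 = -Pa(L-x)(2Lx-a²-x²)/(6LEI)  [x>a] = -18·6·(12-9)·(2·12·9-6²-9²)/(6·12·20000) = -891/40000 m
Load 4 — applied couple M₀=-7 kN·m at a=3 m (b=L-a=9):
  y_4 = (M₀x³/(6L)-M₀(x-a)²/2+C₁x)/EI  [x>a] with C₁=M₀(3b²-L²)/(6L)=-77/8 = ((-7)·9³/(6·12)-(-7)·(9-3)²/2+(-77/8)·9)/20000 = -63/40000 m
Superposition: y = Σ y_i = -3737/80000 m ≈ -0.046712 m

y(9) = -3737/80000 m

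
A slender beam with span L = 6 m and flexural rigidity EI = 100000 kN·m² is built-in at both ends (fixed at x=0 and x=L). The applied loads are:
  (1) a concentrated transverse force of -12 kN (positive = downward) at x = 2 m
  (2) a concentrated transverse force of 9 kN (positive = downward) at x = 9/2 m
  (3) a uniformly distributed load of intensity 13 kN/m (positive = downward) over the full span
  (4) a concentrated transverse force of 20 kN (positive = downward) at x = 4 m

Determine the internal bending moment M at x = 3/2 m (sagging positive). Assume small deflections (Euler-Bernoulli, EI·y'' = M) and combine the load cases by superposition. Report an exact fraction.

Load 1 — point force P=-12 kN at a=2 m (b=L-a=4):
  M_1 = Pb²(3a+b)x/L³ - Pab²/L²  [x≤a] = (-12)·4²·(3·2+4)·(3/2)/6³ - (-12)·2·4²/6² = -8/3 kN·m
Load 2 — point force P=9 kN at a=9/2 m (b=L-a=3/2):
  M_2 = Pb²(3a+b)x/L³ - Pab²/L²  [x≤a] = 9·(3/2)²·(3·(9/2)+(3/2))·(3/2)/6³ - 9·(9/2)·(3/2)²/6² = -27/64 kN·m
Load 3 — uniform load w=13 kN/m over full span:
  M_3 = wLx/2 - wL²/12 - wx²/2 = 13·6·(3/2)/2 - 13·6²/12 - 13·(3/2)²/2 = 39/8 kN·m
Load 4 — point force P=20 kN at a=4 m (b=L-a=2):
  M_4 = Pb²(3a+b)x/L³ - Pab²/L²  [x≤a] = 20·2²·(3·4+2)·(3/2)/6³ - 20·4·2²/6² = -10/9 kN·m
Superposition: M = Σ M_i = 389/576 kN·m ≈ 0.675347 kN·m

M(3/2) = 389/576 kN·m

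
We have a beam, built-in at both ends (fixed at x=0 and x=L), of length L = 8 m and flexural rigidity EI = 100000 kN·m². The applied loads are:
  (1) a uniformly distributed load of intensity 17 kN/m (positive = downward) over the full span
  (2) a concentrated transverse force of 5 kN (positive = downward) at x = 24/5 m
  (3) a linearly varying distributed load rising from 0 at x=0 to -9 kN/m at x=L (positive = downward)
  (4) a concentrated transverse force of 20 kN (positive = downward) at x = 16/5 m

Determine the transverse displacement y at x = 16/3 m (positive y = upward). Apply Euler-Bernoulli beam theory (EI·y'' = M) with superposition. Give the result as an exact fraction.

y(16/3) = -27608/18984375 m

Load 1 — uniform load w=17 kN/m over full span:
  y_1 = -wx²(L-x)²/(24EI) = -17·(16/3)²·(8-(16/3))²/(24·100000) = -1088/759375 m
Load 2 — point force P=5 kN at a=24/5 m (b=L-a=16/5):
  y_2 = -Pa²(L-x)²(3bL-(3b+a)(L-x))/(6L³EI)  [x>a] = -5·(24/5)²·(8-(16/3))²·(3·(16/5)·8-(3·(16/5)+(24/5))·(8-(16/3)))/(6·8³·100000) = -8/78125 m
Load 3 — triangular load w₀=-9 kN/m (0→w₀ over full span):
  y_3 = -w₀x²(L-x)²(x+2L)/(120LEI) = -(-9)·(16/3)²·(8-(16/3))²·((16/3)+2·8)/(120·8·100000) = 512/1265625 m
Load 4 — point force P=20 kN at a=16/5 m (b=L-a=24/5):
  y_4 = -Pa²(L-x)²(3bL-(3b+a)(L-x))/(6L³EI)  [x>a] = -20·(16/5)²·(8-(16/3))²·(3·(24/5)·8-(3·(24/5)+(16/5))·(8-(16/3)))/(6·8³·100000) = -2048/6328125 m
Superposition: y = Σ y_i = -27608/18984375 m ≈ -0.001454 m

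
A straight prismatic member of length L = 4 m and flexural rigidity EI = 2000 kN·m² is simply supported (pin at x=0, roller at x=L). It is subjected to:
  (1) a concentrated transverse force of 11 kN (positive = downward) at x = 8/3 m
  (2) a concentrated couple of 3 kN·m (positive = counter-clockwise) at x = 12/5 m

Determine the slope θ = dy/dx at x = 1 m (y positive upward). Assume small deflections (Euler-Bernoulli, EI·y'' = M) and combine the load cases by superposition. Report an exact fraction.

Load 1 — point force P=11 kN at a=8/3 m (b=L-a=4/3):
  θ_1 = -Pb(L²-b²-3x²)/(6LEI)  [x≤a] = -11·(4/3)·(4²-(4/3)²-3·1²)/(6·4·2000) = -1111/324000 rad
Load 2 — applied couple M₀=3 kN·m at a=12/5 m (b=L-a=8/5):
  θ_2 = (M₀x²/(2L)+C₁)/EI  [x≤a] with C₁=M₀(3b²-L²)/(6L)=-26/25 = (3·1²/(2·4)+(-26/25))/2000 = -133/400000 rad
Superposition: θ = Σ θ_i = -121873/32400000 rad ≈ -0.003762 rad

θ(1) = -121873/32400000 rad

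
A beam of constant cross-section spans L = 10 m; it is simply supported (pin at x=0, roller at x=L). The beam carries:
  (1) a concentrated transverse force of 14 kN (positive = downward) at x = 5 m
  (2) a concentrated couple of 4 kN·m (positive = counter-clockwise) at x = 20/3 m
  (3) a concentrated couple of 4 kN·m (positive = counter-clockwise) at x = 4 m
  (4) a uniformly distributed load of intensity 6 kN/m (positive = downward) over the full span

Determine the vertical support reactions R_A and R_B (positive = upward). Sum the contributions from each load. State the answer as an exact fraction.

R_A = 189/5 kN, R_B = 181/5 kN

Load 1 — point force P=14 kN at a=5 m (b=L-a=5):
  R_A = Pb/L = 14·5/10 = 7 kN
  R_B = Pa/L = 14·5/10 = 7 kN
Load 2 — applied couple M₀=4 kN·m at a=20/3 m (b=L-a=10/3):
  R_A = M₀/L = 4/10 = 2/5 kN
  R_B = -M₀/L = -4/10 = -2/5 kN
Load 3 — applied couple M₀=4 kN·m at a=4 m (b=L-a=6):
  R_A = M₀/L = 4/10 = 2/5 kN
  R_B = -M₀/L = -4/10 = -2/5 kN
Load 4 — uniform load w=6 kN/m over full span:
  R_A = wL/2 = 6·10/2 = 30 kN
  R_B = wL/2 = 6·10/2 = 30 kN
Superposition: R_A = 189/5 kN, R_B = 181/5 kN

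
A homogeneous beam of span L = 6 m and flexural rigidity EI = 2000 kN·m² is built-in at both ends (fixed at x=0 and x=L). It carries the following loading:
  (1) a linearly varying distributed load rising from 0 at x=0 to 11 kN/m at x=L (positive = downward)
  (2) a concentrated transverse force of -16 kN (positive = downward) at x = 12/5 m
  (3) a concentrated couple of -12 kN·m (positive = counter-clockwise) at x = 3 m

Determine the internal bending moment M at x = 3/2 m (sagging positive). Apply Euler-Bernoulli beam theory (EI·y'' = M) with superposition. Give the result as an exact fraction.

Load 1 — triangular load w₀=11 kN/m (0→w₀ over full span):
  M_1 = 3w₀Lx/20 - w₀L²/30 - w₀x³/(6L) = 3·11·6·(3/2)/20 - 11·6²/30 - 11·(3/2)³/(6·6) = 99/160 kN·m
Load 2 — point force P=-16 kN at a=12/5 m (b=L-a=18/5):
  M_2 = Pb²(3a+b)x/L³ - Pab²/L²  [x≤a] = (-16)·(18/5)²·(3·(12/5)+(18/5))·(3/2)/6³ - (-16)·(12/5)·(18/5)²/6² = -216/125 kN·m
Load 3 — applied couple M₀=-12 kN·m at a=3 m (b=L-a=3):
  M_3 = R_Ax - M_A  [x≤a] with R_A=-3, M_A=-3 = (-3)·(3/2) - (-3) = -3/2 kN·m
Superposition: M = Σ M_i = -10437/4000 kN·m ≈ -2.609250 kN·m

M(3/2) = -10437/4000 kN·m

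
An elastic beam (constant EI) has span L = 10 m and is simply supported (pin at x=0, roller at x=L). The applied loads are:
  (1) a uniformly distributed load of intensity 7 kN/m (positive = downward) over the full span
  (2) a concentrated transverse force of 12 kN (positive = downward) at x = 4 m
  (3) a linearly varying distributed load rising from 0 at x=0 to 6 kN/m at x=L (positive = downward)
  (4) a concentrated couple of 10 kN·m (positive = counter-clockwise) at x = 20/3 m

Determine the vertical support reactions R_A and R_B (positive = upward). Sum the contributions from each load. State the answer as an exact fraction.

R_A = 266/5 kN, R_B = 294/5 kN

Load 1 — uniform load w=7 kN/m over full span:
  R_A = wL/2 = 7·10/2 = 35 kN
  R_B = wL/2 = 7·10/2 = 35 kN
Load 2 — point force P=12 kN at a=4 m (b=L-a=6):
  R_A = Pb/L = 12·6/10 = 36/5 kN
  R_B = Pa/L = 12·4/10 = 24/5 kN
Load 3 — triangular load w₀=6 kN/m (0→w₀ over full span):
  R_A = w₀L/6 = 6·10/6 = 10 kN
  R_B = w₀L/3 = 6·10/3 = 20 kN
Load 4 — applied couple M₀=10 kN·m at a=20/3 m (b=L-a=10/3):
  R_A = M₀/L = 10/10 = 1 kN
  R_B = -M₀/L = -10/10 = -1 kN
Superposition: R_A = 266/5 kN, R_B = 294/5 kN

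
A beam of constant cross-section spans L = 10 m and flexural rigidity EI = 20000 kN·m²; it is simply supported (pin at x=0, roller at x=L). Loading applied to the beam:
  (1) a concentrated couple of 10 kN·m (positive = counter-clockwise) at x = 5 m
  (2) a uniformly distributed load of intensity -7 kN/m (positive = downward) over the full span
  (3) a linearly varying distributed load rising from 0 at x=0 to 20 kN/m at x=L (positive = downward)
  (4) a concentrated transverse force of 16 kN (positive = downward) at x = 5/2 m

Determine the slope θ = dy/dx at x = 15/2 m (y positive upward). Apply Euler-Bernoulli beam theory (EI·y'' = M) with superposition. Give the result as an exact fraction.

θ(15/2) = 3073/460800 rad

Load 1 — applied couple M₀=10 kN·m at a=5 m (b=L-a=5):
  θ_1 = (M₀x²/(2L)-M₀(x-a)+C₁)/EI  [x>a] with C₁=M₀(3b²-L²)/(6L)=-25/6 = (10·(15/2)²/(2·10)-10·((15/2)-5)+(-25/6))/20000 = -1/19200 rad
Load 2 — uniform load w=-7 kN/m over full span:
  θ_2 = -w(L³-6Lx²+4x³)/(24EI) = -(-7)·(10³-6·10·(15/2)²+4·(15/2)³)/(24·20000) = -77/7680 rad
Load 3 — triangular load w₀=20 kN/m (0→w₀ over full span):
  θ_3 = -w₀(7L⁴-30L²x²+15x⁴)/(360LEI) = -20·(7·10⁴-30·10²·(15/2)²+15·(15/2)⁴)/(360·10·20000) = 1313/92160 rad
Load 4 — point force P=16 kN at a=5/2 m (b=L-a=15/2):
  θ_4 = -Pa(2L²-6Lx+3x²+a²)/(6LEI)  [x>a] = -16·(5/2)·(2·10²-6·10·(15/2)+3·(15/2)²+(5/2)²)/(6·10·20000) = 1/400 rad
Superposition: θ = Σ θ_i = 3073/460800 rad ≈ 0.006669 rad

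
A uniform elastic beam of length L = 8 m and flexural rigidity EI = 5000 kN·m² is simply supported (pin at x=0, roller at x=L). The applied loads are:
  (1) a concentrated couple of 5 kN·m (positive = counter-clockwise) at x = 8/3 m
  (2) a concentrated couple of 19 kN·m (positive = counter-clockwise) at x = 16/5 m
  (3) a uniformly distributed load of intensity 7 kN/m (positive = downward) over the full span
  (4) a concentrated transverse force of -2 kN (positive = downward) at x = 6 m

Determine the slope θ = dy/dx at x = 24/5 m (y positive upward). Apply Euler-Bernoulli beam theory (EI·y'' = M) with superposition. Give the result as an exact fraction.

Load 1 — applied couple M₀=5 kN·m at a=8/3 m (b=L-a=16/3):
  θ_1 = (M₀x²/(2L)-M₀(x-a)+C₁)/EI  [x>a] with C₁=M₀(3b²-L²)/(6L)=20/9 = (5·(24/5)²/(2·8)-5·((24/5)-(8/3))+(20/9))/5000 = -7/28125 rad
Load 2 — applied couple M₀=19 kN·m at a=16/5 m (b=L-a=24/5):
  θ_2 = (M₀x²/(2L)-M₀(x-a)+C₁)/EI  [x>a] with C₁=M₀(3b²-L²)/(6L)=152/75 = (19·(24/5)²/(2·8)-19·((24/5)-(16/5))+(152/75))/5000 = -19/93750 rad
Load 3 — uniform load w=7 kN/m over full span:
  θ_3 = -w(L³-6Lx²+4x³)/(24EI) = -7·(8³-6·8·(24/5)²+4·(24/5)³)/(24·5000) = 2072/234375 rad
Load 4 — point force P=-2 kN at a=6 m (b=L-a=2):
  θ_4 = -Pb(L²-b²-3x²)/(6LEI)  [x≤a] = -(-2)·2·(8²-2²-3·(24/5)²)/(6·8·5000) = -19/125000 rad
Superposition: θ = Σ θ_i = 46333/5625000 rad ≈ 0.008237 rad

θ(24/5) = 46333/5625000 rad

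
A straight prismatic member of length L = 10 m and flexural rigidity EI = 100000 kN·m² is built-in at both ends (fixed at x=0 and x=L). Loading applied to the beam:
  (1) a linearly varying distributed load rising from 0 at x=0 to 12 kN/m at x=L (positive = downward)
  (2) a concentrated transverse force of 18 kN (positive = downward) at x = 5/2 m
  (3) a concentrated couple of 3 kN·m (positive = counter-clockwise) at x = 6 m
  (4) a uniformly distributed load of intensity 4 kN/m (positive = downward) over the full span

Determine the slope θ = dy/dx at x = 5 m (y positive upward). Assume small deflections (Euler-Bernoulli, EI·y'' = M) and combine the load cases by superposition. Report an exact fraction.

Load 1 — triangular load w₀=12 kN/m (0→w₀ over full span):
  θ_1 = -w₀(2x(L-x)(L-2x)(x+2L)+x²(L-x)²)/(120LEI) = -12·(2·5·(10-5)·(10-2·5)·(5+2·10)+5²·(10-5)²)/(120·10·100000) = -1/16000 rad
Load 2 — point force P=18 kN at a=5/2 m (b=L-a=15/2):
  θ_2 = Pa²(L-x)(2bL-(3b+a)(L-x))/(2L³EI)  [x>a] = 18·(5/2)²·(10-5)·(2·(15/2)·10-(3·(15/2)+(5/2))·(10-5))/(2·10³·100000) = 9/128000 rad
Load 3 — applied couple M₀=3 kN·m at a=6 m (b=L-a=4):
  θ_3 = (R_Ax²/2 - M_Ax)/EI  [x≤a] with R_A=54/125, M_A=24/25 = ((54/125)·5²/2 - (24/25)·5)/100000 = 3/500000 rad
Load 4 — uniform load w=4 kN/m over full span:
  θ_4 = -wx(L-x)(L-2x)/(12EI) = -4·5·(10-5)·(10-2·5)/(12·100000) = 0 rad
Superposition: θ = Σ θ_i = 221/16000000 rad ≈ 0.000014 rad

θ(5) = 221/16000000 rad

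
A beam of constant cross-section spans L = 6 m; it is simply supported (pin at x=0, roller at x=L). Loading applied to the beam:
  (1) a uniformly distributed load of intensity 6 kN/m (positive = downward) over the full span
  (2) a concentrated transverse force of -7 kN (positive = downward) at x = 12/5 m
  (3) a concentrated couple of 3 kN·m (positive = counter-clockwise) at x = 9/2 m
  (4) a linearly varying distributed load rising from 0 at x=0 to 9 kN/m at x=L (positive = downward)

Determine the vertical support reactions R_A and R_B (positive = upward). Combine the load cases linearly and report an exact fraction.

R_A = 233/10 kN, R_B = 327/10 kN

Load 1 — uniform load w=6 kN/m over full span:
  R_A = wL/2 = 6·6/2 = 18 kN
  R_B = wL/2 = 6·6/2 = 18 kN
Load 2 — point force P=-7 kN at a=12/5 m (b=L-a=18/5):
  R_A = Pb/L = (-7)·(18/5)/6 = -21/5 kN
  R_B = Pa/L = (-7)·(12/5)/6 = -14/5 kN
Load 3 — applied couple M₀=3 kN·m at a=9/2 m (b=L-a=3/2):
  R_A = M₀/L = 3/6 = 1/2 kN
  R_B = -M₀/L = -3/6 = -1/2 kN
Load 4 — triangular load w₀=9 kN/m (0→w₀ over full span):
  R_A = w₀L/6 = 9·6/6 = 9 kN
  R_B = w₀L/3 = 9·6/3 = 18 kN
Superposition: R_A = 233/10 kN, R_B = 327/10 kN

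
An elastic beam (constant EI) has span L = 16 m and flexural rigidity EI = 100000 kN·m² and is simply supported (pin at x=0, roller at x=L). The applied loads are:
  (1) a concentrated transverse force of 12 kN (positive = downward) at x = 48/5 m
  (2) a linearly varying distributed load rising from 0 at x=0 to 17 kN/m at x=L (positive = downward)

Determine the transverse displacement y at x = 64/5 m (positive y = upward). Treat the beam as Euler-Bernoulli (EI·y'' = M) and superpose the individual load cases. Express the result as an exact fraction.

Load 1 — point force P=12 kN at a=48/5 m (b=L-a=32/5):
  y_1 = -Pa(L-x)(2Lx-a²-x²)/(6LEI)  [x>a] = -12·(48/5)·(16-(64/5))·(2·16·(64/5)-(48/5)²-(64/5)²)/(6·16·100000) = -2304/390625 m
Load 2 — triangular load w₀=17 kN/m (0→w₀ over full span):
  y_2 = -w₀x(7L⁴-10L²x²+3x⁴)/(360LEI) = -17·(64/5)·(7·16⁴-10·16²·(64/5)²+3·(64/5)⁴)/(360·16·100000) = -2210816/48828125 m
Superposition: y = Σ y_i = -2498816/48828125 m ≈ -0.051176 m

y(64/5) = -2498816/48828125 m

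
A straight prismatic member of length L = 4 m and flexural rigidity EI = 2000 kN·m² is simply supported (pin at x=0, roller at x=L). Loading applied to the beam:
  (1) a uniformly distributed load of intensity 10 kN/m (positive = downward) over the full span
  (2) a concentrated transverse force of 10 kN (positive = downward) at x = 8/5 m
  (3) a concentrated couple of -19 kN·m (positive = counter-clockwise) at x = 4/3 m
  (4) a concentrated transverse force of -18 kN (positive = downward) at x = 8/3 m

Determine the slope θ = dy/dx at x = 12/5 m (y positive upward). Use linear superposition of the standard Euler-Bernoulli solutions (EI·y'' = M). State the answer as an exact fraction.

Load 1 — uniform load w=10 kN/m over full span:
  θ_1 = -w(L³-6Lx²+4x³)/(24EI) = -10·(4³-6·4·(12/5)²+4·(12/5)³)/(24·2000) = 37/9375 rad
Load 2 — point force P=10 kN at a=8/5 m (b=L-a=12/5):
  θ_2 = -Pa(2L²-6Lx+3x²+a²)/(6LEI)  [x>a] = -10·(8/5)·(2·4²-6·4·(12/5)+3·(12/5)²+(8/5)²)/(6·4·2000) = 6/3125 rad
Load 3 — applied couple M₀=-19 kN·m at a=4/3 m (b=L-a=8/3):
  θ_3 = (M₀x²/(2L)-M₀(x-a)+C₁)/EI  [x>a] with C₁=M₀(3b²-L²)/(6L)=-38/9 = ((-19)·(12/5)²/(2·4)-(-19)·((12/5)-(4/3))+(-38/9))/2000 = 133/112500 rad
Load 4 — point force P=-18 kN at a=8/3 m (b=L-a=4/3):
  θ_4 = -Pb(L²-b²-3x²)/(6LEI)  [x≤a] = -(-18)·(4/3)·(4²-(4/3)²-3·(12/5)²)/(6·4·2000) = -43/28125 rad
Superposition: θ = Σ θ_i = 69/12500 rad ≈ 0.005520 rad

θ(12/5) = 69/12500 rad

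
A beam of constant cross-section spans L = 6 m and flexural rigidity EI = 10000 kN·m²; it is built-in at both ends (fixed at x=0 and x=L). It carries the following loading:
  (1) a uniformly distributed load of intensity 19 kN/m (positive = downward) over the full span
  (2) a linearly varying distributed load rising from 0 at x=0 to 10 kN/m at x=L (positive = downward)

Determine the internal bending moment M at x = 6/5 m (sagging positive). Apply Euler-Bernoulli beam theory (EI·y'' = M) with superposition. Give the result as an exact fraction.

M(6/5) = -99/25 kN·m

Load 1 — uniform load w=19 kN/m over full span:
  M_1 = wLx/2 - wL²/12 - wx²/2 = 19·6·(6/5)/2 - 19·6²/12 - 19·(6/5)²/2 = -57/25 kN·m
Load 2 — triangular load w₀=10 kN/m (0→w₀ over full span):
  M_2 = 3w₀Lx/20 - w₀L²/30 - w₀x³/(6L) = 3·10·6·(6/5)/20 - 10·6²/30 - 10·(6/5)³/(6·6) = -42/25 kN·m
Superposition: M = Σ M_i = -99/25 kN·m ≈ -3.960000 kN·m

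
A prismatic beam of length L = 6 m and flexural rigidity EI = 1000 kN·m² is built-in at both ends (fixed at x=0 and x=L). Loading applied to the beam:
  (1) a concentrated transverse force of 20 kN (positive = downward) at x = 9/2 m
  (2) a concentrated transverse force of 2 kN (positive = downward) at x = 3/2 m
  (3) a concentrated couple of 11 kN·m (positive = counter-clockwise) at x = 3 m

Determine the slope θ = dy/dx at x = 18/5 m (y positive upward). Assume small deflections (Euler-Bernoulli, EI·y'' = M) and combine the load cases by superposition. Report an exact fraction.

θ(18/5) = 177/100000 rad

Load 1 — point force P=20 kN at a=9/2 m (b=L-a=3/2):
  θ_1 = -Pb²x(2aL-(3a+b)x)/(2L³EI)  [x≤a] = -20·(3/2)²·(18/5)·(2·(9/2)·6-(3·(9/2)+(3/2))·(18/5))/(2·6³·1000) = 0 rad
Load 2 — point force P=2 kN at a=3/2 m (b=L-a=9/2):
  θ_2 = Pa²(L-x)(2bL-(3b+a)(L-x))/(2L³EI)  [x>a] = 2·(3/2)²·(6-(18/5))·(2·(9/2)·6-(3·(9/2)+(3/2))·(6-(18/5)))/(2·6³·1000) = 9/20000 rad
Load 3 — applied couple M₀=11 kN·m at a=3 m (b=L-a=3):
  θ_3 = (R_Ax²/2 - M_Ax - M₀(x-a))/EI  [x>a] with R_A=11/4, M_A=11/4 = ((11/4)·(18/5)²/2 - (11/4)·(18/5) - 11·((18/5)-3))/1000 = 33/25000 rad
Superposition: θ = Σ θ_i = 177/100000 rad ≈ 0.001770 rad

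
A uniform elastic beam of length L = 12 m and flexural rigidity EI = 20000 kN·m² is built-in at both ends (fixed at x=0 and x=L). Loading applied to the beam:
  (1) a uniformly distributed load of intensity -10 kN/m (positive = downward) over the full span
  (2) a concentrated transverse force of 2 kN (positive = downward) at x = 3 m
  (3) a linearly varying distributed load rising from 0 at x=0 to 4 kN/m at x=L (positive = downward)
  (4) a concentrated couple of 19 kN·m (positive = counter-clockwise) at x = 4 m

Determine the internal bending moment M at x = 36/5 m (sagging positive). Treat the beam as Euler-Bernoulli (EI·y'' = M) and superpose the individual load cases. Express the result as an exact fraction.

M(36/5) = -44321/1000 kN·m

Load 1 — uniform load w=-10 kN/m over full span:
  M_1 = wLx/2 - wL²/12 - wx²/2 = (-10)·12·(36/5)/2 - (-10)·12²/12 - (-10)·(36/5)²/2 = -264/5 kN·m
Load 2 — point force P=2 kN at a=3 m (b=L-a=9):
  M_2 = Pa²(a+3b)(L-x)/L³ - Pa²b/L²  [x>a] = 2·3²·(3+3·9)·(12-(36/5))/12³ - 2·3²·9/12² = 3/8 kN·m
Load 3 — triangular load w₀=4 kN/m (0→w₀ over full span):
  M_3 = 3w₀Lx/20 - w₀L²/30 - w₀x³/(6L) = 3·4·12·(36/5)/20 - 4·12²/30 - 4·(36/5)³/(6·12) = 1488/125 kN·m
Load 4 — applied couple M₀=19 kN·m at a=4 m (b=L-a=8):
  M_4 = R_Ax - M_A - M₀  [x>a] with R_A=19/9, M_A=0 = (19/9)·(36/5) - 0 - 19 = -19/5 kN·m
Superposition: M = Σ M_i = -44321/1000 kN·m ≈ -44.321000 kN·m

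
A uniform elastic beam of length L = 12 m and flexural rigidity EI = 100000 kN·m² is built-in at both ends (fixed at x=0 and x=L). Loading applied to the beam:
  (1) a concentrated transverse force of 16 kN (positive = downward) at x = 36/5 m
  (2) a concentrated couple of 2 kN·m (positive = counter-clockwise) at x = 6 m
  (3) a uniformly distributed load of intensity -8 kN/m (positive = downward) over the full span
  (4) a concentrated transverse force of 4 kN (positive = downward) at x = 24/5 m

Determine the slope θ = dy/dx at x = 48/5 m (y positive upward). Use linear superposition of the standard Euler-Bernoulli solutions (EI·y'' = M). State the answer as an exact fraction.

Load 1 — point force P=16 kN at a=36/5 m (b=L-a=24/5):
  θ_1 = Pa²(L-x)(2bL-(3b+a)(L-x))/(2L³EI)  [x>a] = 16·(36/5)²·(12-(48/5))·(2·(24/5)·12-(3·(24/5)+(36/5))·(12-(48/5)))/(2·12³·100000) = 3564/9765625 rad
Load 2 — applied couple M₀=2 kN·m at a=6 m (b=L-a=6):
  θ_2 = (R_Ax²/2 - M_Ax - M₀(x-a))/EI  [x>a] with R_A=1/4, M_A=1/2 = ((1/4)·(48/5)²/2 - (1/2)·(48/5) - 2·((48/5)-6))/100000 = -3/625000 rad
Load 3 — uniform load w=-8 kN/m over full span:
  θ_3 = -wx(L-x)(L-2x)/(12EI) = -(-8)·(48/5)·(12-(48/5))·(12-2·(48/5))/(12·100000) = -432/390625 rad
Load 4 — point force P=4 kN at a=24/5 m (b=L-a=36/5):
  θ_4 = Pa²(L-x)(2bL-(3b+a)(L-x))/(2L³EI)  [x>a] = 4·(24/5)²·(12-(48/5))·(2·(36/5)·12-(3·(36/5)+(24/5))·(12-(48/5)))/(2·12³·100000) = 684/9765625 rad
Superposition: θ = Σ θ_i = -52791/78125000 rad ≈ -0.000676 rad

θ(48/5) = -52791/78125000 rad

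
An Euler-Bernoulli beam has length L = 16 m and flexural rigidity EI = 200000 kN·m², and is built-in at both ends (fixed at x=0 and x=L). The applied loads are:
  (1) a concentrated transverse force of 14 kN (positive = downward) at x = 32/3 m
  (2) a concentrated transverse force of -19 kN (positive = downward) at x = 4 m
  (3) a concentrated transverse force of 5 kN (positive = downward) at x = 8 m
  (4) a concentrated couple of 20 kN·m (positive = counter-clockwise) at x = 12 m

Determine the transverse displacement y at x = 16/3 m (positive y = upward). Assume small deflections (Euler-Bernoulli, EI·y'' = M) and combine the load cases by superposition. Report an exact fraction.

Load 1 — point force P=14 kN at a=32/3 m (b=L-a=16/3):
  y_1 = -Pb²x²(3aL-(3a+b)x)/(6L³EI)  [x≤a] = -14·(16/3)²·(16/3)²·(3·(32/3)·16-(3·(32/3)+(16/3))·(16/3))/(6·16³·200000) = -4928/6834375 m
Load 2 — point force P=-19 kN at a=4 m (b=L-a=12):
  y_2 = -Pa²(L-x)²(3bL-(3b+a)(L-x))/(6L³EI)  [x>a] = -(-19)·4²·(16-(16/3))²·(3·12·16-(3·12+4)·(16-(16/3)))/(6·16³·200000) = 266/253125 m
Load 3 — point force P=5 kN at a=8 m (b=L-a=8):
  y_3 = -Pb²x²(3aL-(3a+b)x)/(6L³EI)  [x≤a] = -5·8²·(16/3)²·(3·8·16-(3·8+8)·(16/3))/(6·16³·200000) = -4/10125 m
Load 4 — applied couple M₀=20 kN·m at a=12 m (b=L-a=4):
  y_4 = (R_Ax³/6 - M_Ax²/2)/EI  [x≤a] with R_A=45/32, M_A=25/4 = ((45/32)·(16/3)³/6 - (25/4)·(16/3)²/2)/200000 = -1/3750 m
Superposition: y = Σ y_i = -4537/13668750 m ≈ -0.000332 m

y(16/3) = -4537/13668750 m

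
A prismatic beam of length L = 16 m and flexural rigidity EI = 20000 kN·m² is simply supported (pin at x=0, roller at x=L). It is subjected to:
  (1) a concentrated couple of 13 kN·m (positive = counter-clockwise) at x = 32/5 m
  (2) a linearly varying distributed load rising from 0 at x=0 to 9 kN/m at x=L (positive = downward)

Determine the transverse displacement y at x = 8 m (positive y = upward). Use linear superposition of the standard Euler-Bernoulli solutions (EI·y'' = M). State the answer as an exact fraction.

y(8) = -5883/31250 m

Load 1 — applied couple M₀=13 kN·m at a=32/5 m (b=L-a=48/5):
  y_1 = (M₀x³/(6L)-M₀(x-a)²/2+C₁x)/EI  [x>a] with C₁=M₀(3b²-L²)/(6L)=208/75 = (13·8³/(6·16)-13·(8-(32/5))²/2+(208/75)·8)/20000 = 117/31250 m
Load 2 — triangular load w₀=9 kN/m (0→w₀ over full span):
  y_2 = -w₀x(7L⁴-10L²x²+3x⁴)/(360LEI) = -9·8·(7·16⁴-10·16²·8²+3·8⁴)/(360·16·20000) = -24/125 m
Superposition: y = Σ y_i = -5883/31250 m ≈ -0.188256 m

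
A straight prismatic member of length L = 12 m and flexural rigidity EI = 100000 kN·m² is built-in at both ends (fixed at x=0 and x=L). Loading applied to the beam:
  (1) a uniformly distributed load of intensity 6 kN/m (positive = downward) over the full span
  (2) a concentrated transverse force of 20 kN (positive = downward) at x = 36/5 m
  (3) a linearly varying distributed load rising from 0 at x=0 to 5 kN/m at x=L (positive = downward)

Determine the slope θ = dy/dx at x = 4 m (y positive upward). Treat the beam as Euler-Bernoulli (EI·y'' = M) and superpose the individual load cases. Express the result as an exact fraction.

θ(4) = -902/703125 rad

Load 1 — uniform load w=6 kN/m over full span:
  θ_1 = -wx(L-x)(L-2x)/(12EI) = -6·4·(12-4)·(12-2·4)/(12·100000) = -2/3125 rad
Load 2 — point force P=20 kN at a=36/5 m (b=L-a=24/5):
  θ_2 = -Pb²x(2aL-(3a+b)x)/(2L³EI)  [x≤a] = -20·(24/5)²·4·(2·(36/5)·12-(3·(36/5)+(24/5))·4)/(2·12³·100000) = -28/78125 rad
Load 3 — triangular load w₀=5 kN/m (0→w₀ over full span):
  θ_3 = -w₀(2x(L-x)(L-2x)(x+2L)+x²(L-x)²)/(120LEI) = -5·(2·4·(12-4)·(12-2·4)·(4+2·12)+4²·(12-4)²)/(120·12·100000) = -8/28125 rad
Superposition: θ = Σ θ_i = -902/703125 rad ≈ -0.001283 rad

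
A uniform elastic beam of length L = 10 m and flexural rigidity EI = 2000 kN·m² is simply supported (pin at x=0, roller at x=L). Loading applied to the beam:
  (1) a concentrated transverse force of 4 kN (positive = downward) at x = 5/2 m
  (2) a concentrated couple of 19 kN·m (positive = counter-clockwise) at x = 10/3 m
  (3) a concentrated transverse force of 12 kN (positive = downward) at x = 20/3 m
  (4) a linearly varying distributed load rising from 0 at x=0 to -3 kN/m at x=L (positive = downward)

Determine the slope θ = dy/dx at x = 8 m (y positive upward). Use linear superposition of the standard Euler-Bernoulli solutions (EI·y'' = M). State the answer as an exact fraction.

Load 1 — point force P=4 kN at a=5/2 m (b=L-a=15/2):
  θ_1 = -Pa(2L²-6Lx+3x²+a²)/(6LEI)  [x>a] = -4·(5/2)·(2·10²-6·10·8+3·8²+(5/2)²)/(6·10·2000) = 109/16000 rad
Load 2 — applied couple M₀=19 kN·m at a=10/3 m (b=L-a=20/3):
  θ_2 = (M₀x²/(2L)-M₀(x-a)+C₁)/EI  [x>a] with C₁=M₀(3b²-L²)/(6L)=95/9 = (19·8²/(2·10)-19·(8-(10/3))+(95/9))/2000 = -779/90000 rad
Load 3 — point force P=12 kN at a=20/3 m (b=L-a=10/3):
  θ_3 = -Pa(2L²-6Lx+3x²+a²)/(6LEI)  [x>a] = -12·(20/3)·(2·10²-6·10·8+3·8²+(20/3)²)/(6·10·2000) = 98/3375 rad
Load 4 — triangular load w₀=-3 kN/m (0→w₀ over full span):
  θ_4 = -w₀(7L⁴-30L²x²+15x⁴)/(360LEI) = -(-3)·(7·10⁴-30·10²·8²+15·8⁴)/(360·10·2000) = -757/30000 rad
Superposition: θ = Σ θ_i = 847/432000 rad ≈ 0.001961 rad

θ(8) = 847/432000 rad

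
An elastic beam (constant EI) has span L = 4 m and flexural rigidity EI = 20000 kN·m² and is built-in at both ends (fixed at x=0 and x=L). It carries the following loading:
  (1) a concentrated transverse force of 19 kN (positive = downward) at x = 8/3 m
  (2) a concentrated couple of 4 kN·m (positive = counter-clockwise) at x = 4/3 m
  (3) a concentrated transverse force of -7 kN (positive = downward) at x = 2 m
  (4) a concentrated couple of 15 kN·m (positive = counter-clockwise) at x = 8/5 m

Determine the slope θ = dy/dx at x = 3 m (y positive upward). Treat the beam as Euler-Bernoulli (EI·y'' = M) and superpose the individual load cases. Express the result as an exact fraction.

Load 1 — point force P=19 kN at a=8/3 m (b=L-a=4/3):
  θ_1 = Pa²(L-x)(2bL-(3b+a)(L-x))/(2L³EI)  [x>a] = 19·(8/3)²·(4-3)·(2·(4/3)·4-(3·(4/3)+(8/3))·(4-3))/(2·4³·20000) = 19/90000 rad
Load 2 — applied couple M₀=4 kN·m at a=4/3 m (b=L-a=8/3):
  θ_2 = (R_Ax²/2 - M_Ax - M₀(x-a))/EI  [x>a] with R_A=4/3, M_A=0 = ((4/3)·3²/2 - 0·3 - 4·(3-(4/3)))/20000 = -1/30000 rad
Load 3 — point force P=-7 kN at a=2 m (b=L-a=2):
  θ_3 = Pa²(L-x)(2bL-(3b+a)(L-x))/(2L³EI)  [x>a] = (-7)·2²·(4-3)·(2·2·4-(3·2+2)·(4-3))/(2·4³·20000) = -7/80000 rad
Load 4 — applied couple M₀=15 kN·m at a=8/5 m (b=L-a=12/5):
  θ_4 = (R_Ax²/2 - M_Ax - M₀(x-a))/EI  [x>a] with R_A=27/5, M_A=9/5 = ((27/5)·3²/2 - (9/5)·3 - 15·(3-(8/5)))/20000 = -21/200000 rad
Superposition: θ = Σ θ_i = -53/3600000 rad ≈ -0.000015 rad

θ(3) = -53/3600000 rad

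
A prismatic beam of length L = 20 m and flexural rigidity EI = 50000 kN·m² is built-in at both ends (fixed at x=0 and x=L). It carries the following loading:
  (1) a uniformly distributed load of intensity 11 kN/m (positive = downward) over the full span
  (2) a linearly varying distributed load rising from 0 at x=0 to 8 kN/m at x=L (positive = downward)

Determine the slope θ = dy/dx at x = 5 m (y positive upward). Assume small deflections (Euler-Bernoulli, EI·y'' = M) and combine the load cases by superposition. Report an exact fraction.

θ(5) = -149/8000 rad

Load 1 — uniform load w=11 kN/m over full span:
  θ_1 = -wx(L-x)(L-2x)/(12EI) = -11·5·(20-5)·(20-2·5)/(12·50000) = -11/800 rad
Load 2 — triangular load w₀=8 kN/m (0→w₀ over full span):
  θ_2 = -w₀(2x(L-x)(L-2x)(x+2L)+x²(L-x)²)/(120LEI) = -8·(2·5·(20-5)·(20-2·5)·(5+2·20)+5²·(20-5)²)/(120·20·50000) = -39/8000 rad
Superposition: θ = Σ θ_i = -149/8000 rad ≈ -0.018625 rad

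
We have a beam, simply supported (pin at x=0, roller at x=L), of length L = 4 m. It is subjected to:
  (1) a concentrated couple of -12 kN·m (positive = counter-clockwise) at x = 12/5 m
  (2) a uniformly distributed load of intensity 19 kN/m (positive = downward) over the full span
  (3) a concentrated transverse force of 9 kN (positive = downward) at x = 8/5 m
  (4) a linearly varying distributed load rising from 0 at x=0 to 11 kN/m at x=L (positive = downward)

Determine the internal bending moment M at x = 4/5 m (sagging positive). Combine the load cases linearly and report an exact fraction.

Load 1 — applied couple M₀=-12 kN·m at a=12/5 m (b=L-a=8/5):
  M_1 = M₀x/L  [x≤a] = (-12)·(4/5)/4 = -12/5 kN·m
Load 2 — uniform load w=19 kN/m over full span:
  M_2 = wx(L-x)/2 = 19·(4/5)·(4-(4/5))/2 = 608/25 kN·m
Load 3 — point force P=9 kN at a=8/5 m (b=L-a=12/5):
  M_3 = Pbx/L  [x≤a] = 9·(12/5)·(4/5)/4 = 108/25 kN·m
Load 4 — triangular load w₀=11 kN/m (0→w₀ over full span):
  M_4 = w₀Lx/6 - w₀x³/(6L) = 11·4·(4/5)/6 - 11·(4/5)³/(6·4) = 704/125 kN·m
Superposition: M = Σ M_i = 3984/125 kN·m ≈ 31.872000 kN·m

M(4/5) = 3984/125 kN·m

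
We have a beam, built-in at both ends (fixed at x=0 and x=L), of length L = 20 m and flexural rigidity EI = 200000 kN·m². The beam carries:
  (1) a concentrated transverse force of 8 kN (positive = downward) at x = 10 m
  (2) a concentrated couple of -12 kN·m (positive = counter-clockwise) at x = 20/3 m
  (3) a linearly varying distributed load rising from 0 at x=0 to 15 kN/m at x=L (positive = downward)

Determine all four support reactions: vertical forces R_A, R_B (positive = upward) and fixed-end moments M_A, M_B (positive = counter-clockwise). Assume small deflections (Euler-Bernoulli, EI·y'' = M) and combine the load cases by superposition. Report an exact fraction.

R_A = 241/5 kN, M_A = 220 kN·m, R_B = 549/5 kN, M_B = -324 kN·m

Load 1 — point force P=8 kN at a=10 m (b=L-a=10):
  R_A = Pb²(3a+b)/L³ = 8·10²·(3·10+10)/20³ = 4 kN
  M_A = Pab²/L² = 8·10·10²/20² = 20 kN·m
  R_B = Pa²(a+3b)/L³ = 8·10²·(10+3·10)/20³ = 4 kN
  M_B = -Pa²b/L² = -8·10²·10/20² = -20 kN·m
Load 2 — applied couple M₀=-12 kN·m at a=20/3 m (b=L-a=40/3):
  R_A = 6M₀ab/L³ = 6·(-12)·(20/3)·(40/3)/20³ = -4/5 kN
  M_A = M₀b(2a-b)/L² = (-12)·(40/3)·(2·(20/3)-(40/3))/20² = 0 kN·m
  R_B = -6M₀ab/L³ = -6·(-12)·(20/3)·(40/3)/20³ = 4/5 kN
  M_B = M₀a(2b-a)/L² = (-12)·(20/3)·(2·(40/3)-(20/3))/20² = -4 kN·m
Load 3 — triangular load w₀=15 kN/m (0→w₀ over full span):
  R_A = 3w₀L/20 = 3·15·20/20 = 45 kN
  M_A = w₀L²/30 = 15·20²/30 = 200 kN·m
  R_B = 7w₀L/20 = 7·15·20/20 = 105 kN
  M_B = -w₀L²/20 = -15·20²/20 = -300 kN·m
Superposition: R_A = 241/5 kN, M_A = 220 kN·m, R_B = 549/5 kN, M_B = -324 kN·m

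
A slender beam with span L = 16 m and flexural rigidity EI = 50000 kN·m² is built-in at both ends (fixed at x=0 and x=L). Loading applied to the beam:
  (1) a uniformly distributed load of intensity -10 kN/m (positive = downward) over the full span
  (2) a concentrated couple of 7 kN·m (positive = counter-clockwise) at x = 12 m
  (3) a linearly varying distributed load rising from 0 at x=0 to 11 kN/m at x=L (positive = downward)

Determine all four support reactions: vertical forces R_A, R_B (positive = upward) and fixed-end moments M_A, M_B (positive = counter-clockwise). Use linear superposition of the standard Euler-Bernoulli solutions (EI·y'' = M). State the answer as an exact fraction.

Load 1 — uniform load w=-10 kN/m over full span:
  R_A = wL/2 = (-10)·16/2 = -80 kN
  M_A = wL²/12 = (-10)·16²/12 = -640/3 kN·m
  R_B = wL/2 = (-10)·16/2 = -80 kN
  M_B = -wL²/12 = -(-10)·16²/12 = 640/3 kN·m
Load 2 — applied couple M₀=7 kN·m at a=12 m (b=L-a=4):
  R_A = 6M₀ab/L³ = 6·7·12·4/16³ = 63/128 kN
  M_A = M₀b(2a-b)/L² = 7·4·(2·12-4)/16² = 35/16 kN·m
  R_B = -6M₀ab/L³ = -6·7·12·4/16³ = -63/128 kN
  M_B = M₀a(2b-a)/L² = 7·12·(2·4-12)/16² = -21/16 kN·m
Load 3 — triangular load w₀=11 kN/m (0→w₀ over full span):
  R_A = 3w₀L/20 = 3·11·16/20 = 132/5 kN
  M_A = w₀L²/30 = 11·16²/30 = 1408/15 kN·m
  R_B = 7w₀L/20 = 7·11·16/20 = 308/5 kN
  M_B = -w₀L²/20 = -11·16²/20 = -704/5 kN·m
Superposition: R_A = -33989/640 kN, M_A = -28147/240 kN·m, R_B = -12091/640 kN, M_B = 17093/240 kN·m

R_A = -33989/640 kN, M_A = -28147/240 kN·m, R_B = -12091/640 kN, M_B = 17093/240 kN·m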